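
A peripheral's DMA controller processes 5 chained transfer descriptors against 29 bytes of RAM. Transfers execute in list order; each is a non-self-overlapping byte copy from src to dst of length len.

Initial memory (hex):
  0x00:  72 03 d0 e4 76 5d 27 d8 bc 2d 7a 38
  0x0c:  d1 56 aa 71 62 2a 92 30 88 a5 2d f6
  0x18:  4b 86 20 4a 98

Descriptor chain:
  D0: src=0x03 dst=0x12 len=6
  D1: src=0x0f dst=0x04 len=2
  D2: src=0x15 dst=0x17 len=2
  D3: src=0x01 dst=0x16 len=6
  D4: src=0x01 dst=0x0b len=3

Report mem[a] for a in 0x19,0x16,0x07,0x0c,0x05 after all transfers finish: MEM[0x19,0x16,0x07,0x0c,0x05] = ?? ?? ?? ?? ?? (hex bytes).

#0 dst[0x12+6] := {0xe4,0x76,0x5d,0x27,0xd8,0xbc}
#1 dst[0x04+2] := {0x71,0x62}
#2 dst[0x17+2] := {0x27,0xd8}
#3 dst[0x16+6] := {0x03,0xd0,0xe4,0x71,0x62,0x27}
#4 dst[0x0b+3] := {0x03,0xd0,0xe4}
query mem[0x19]=0x71, mem[0x16]=0x03, mem[0x07]=0xd8, mem[0x0c]=0xd0, mem[0x05]=0x62

MEM[0x19,0x16,0x07,0x0c,0x05] = 71 03 d8 d0 62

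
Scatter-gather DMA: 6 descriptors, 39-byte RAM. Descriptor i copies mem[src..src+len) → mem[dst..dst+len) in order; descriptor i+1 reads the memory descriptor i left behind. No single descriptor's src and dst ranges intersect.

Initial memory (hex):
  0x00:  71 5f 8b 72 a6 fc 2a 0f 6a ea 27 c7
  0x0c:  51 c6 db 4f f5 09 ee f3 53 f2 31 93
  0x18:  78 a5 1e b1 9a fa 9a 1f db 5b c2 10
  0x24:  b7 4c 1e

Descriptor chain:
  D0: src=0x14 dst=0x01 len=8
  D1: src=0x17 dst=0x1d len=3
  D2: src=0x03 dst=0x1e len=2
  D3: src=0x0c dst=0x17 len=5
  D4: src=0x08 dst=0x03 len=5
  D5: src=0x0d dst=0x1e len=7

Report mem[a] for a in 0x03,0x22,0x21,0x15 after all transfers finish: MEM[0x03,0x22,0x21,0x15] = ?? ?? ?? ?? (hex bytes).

MEM[0x03,0x22,0x21,0x15] = b1 09 f5 f2

[0] 0x14->0x01 len=8 : 53 f2 31 93 78 a5 1e b1
[1] 0x17->0x1d len=3 : 93 78 a5
[2] 0x03->0x1e len=2 : 31 93
[3] 0x0c->0x17 len=5 : 51 c6 db 4f f5
[4] 0x08->0x03 len=5 : b1 ea 27 c7 51
[5] 0x0d->0x1e len=7 : c6 db 4f f5 09 ee f3
query mem[0x03]=0xb1, mem[0x22]=0x09, mem[0x21]=0xf5, mem[0x15]=0xf2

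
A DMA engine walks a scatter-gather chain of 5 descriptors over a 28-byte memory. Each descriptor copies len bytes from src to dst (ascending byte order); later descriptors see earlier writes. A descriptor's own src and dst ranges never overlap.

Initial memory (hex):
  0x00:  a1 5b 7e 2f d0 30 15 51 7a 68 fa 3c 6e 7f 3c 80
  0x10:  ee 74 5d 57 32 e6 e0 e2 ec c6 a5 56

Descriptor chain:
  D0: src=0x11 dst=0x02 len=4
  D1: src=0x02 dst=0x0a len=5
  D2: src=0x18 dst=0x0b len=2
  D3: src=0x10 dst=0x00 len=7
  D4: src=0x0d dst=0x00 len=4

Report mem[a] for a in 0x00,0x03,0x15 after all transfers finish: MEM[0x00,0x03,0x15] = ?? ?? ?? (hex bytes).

MEM[0x00,0x03,0x15] = 32 ee e6

  after D0: wrote 4B at 0x02 = 745d5732
  after D1: wrote 5B at 0x0a = 745d573215
  after D2: wrote 2B at 0x0b = ecc6
  after D3: wrote 7B at 0x00 = ee745d5732e6e0
  after D4: wrote 4B at 0x00 = 321580ee
query mem[0x00]=0x32, mem[0x03]=0xee, mem[0x15]=0xe6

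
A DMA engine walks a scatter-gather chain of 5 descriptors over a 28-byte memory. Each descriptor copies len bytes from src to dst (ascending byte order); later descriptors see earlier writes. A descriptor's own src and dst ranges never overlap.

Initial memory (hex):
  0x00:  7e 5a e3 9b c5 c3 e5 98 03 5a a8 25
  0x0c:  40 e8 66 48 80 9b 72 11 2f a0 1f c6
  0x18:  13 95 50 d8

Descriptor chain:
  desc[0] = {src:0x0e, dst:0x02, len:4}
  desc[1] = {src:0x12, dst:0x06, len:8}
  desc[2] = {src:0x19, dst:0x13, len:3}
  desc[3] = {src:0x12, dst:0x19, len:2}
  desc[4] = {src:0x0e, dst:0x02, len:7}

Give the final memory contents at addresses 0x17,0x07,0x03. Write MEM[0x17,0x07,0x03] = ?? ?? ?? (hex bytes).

MEM[0x17,0x07,0x03] = c6 95 48

[0] 0x0e->0x02 len=4 : 66 48 80 9b
[1] 0x12->0x06 len=8 : 72 11 2f a0 1f c6 13 95
[2] 0x19->0x13 len=3 : 95 50 d8
[3] 0x12->0x19 len=2 : 72 95
[4] 0x0e->0x02 len=7 : 66 48 80 9b 72 95 50
query mem[0x17]=0xc6, mem[0x07]=0x95, mem[0x03]=0x48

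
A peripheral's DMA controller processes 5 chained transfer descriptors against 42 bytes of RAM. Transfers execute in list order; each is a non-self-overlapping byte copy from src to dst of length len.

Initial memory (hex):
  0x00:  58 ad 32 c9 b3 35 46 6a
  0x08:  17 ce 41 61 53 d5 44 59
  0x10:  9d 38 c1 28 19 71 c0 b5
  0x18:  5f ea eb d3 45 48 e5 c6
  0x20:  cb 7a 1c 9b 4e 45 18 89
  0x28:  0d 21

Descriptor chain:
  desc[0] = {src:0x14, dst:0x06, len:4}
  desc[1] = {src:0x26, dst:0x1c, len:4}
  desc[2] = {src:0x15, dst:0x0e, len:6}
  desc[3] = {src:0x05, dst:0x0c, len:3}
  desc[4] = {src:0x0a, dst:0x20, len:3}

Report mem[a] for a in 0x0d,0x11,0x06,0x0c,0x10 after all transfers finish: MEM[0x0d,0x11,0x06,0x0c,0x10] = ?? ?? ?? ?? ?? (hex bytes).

MEM[0x0d,0x11,0x06,0x0c,0x10] = 19 5f 19 35 b5

[0] 0x14->0x06 len=4 : 19 71 c0 b5
[1] 0x26->0x1c len=4 : 18 89 0d 21
[2] 0x15->0x0e len=6 : 71 c0 b5 5f ea eb
[3] 0x05->0x0c len=3 : 35 19 71
[4] 0x0a->0x20 len=3 : 41 61 35
query mem[0x0d]=0x19, mem[0x11]=0x5f, mem[0x06]=0x19, mem[0x0c]=0x35, mem[0x10]=0xb5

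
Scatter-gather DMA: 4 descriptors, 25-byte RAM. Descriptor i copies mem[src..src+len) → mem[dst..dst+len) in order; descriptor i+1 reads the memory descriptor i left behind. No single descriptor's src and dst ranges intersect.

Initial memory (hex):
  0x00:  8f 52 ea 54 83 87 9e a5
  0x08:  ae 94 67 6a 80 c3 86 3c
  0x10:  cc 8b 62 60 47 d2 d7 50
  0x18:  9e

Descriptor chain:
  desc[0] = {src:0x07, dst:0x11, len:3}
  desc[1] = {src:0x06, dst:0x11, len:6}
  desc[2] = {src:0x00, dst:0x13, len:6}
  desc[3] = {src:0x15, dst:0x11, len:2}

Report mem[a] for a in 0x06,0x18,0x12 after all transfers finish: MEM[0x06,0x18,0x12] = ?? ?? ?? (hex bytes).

MEM[0x06,0x18,0x12] = 9e 87 54

D0: mem[0x11..0x13] <- [a5 ae 94]
D1: mem[0x11..0x16] <- [9e a5 ae 94 67 6a]
D2: mem[0x13..0x18] <- [8f 52 ea 54 83 87]
D3: mem[0x11..0x12] <- [ea 54]
query mem[0x06]=0x9e, mem[0x18]=0x87, mem[0x12]=0x54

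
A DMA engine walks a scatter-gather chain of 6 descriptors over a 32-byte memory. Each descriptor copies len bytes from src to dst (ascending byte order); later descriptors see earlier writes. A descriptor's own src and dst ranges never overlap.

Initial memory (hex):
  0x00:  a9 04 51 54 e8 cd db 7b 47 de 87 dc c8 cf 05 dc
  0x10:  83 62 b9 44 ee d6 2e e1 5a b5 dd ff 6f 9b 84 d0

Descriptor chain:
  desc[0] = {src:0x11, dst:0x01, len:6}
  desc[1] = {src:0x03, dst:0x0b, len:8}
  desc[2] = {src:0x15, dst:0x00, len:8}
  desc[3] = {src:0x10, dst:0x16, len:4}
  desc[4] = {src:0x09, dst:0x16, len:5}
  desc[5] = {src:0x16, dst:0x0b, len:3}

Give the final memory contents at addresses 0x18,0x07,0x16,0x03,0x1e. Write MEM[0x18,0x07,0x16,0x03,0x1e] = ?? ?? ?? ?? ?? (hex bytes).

  after D0: wrote 6B at 0x01 = 62b944eed62e
  after D1: wrote 8B at 0x0b = 44eed62e7b47de87
  after D2: wrote 8B at 0x00 = d62ee15ab5ddff6f
  after D3: wrote 4B at 0x16 = 47de8744
  after D4: wrote 5B at 0x16 = de8744eed6
  after D5: wrote 3B at 0x0b = de8744
query mem[0x18]=0x44, mem[0x07]=0x6f, mem[0x16]=0xde, mem[0x03]=0x5a, mem[0x1e]=0x84

MEM[0x18,0x07,0x16,0x03,0x1e] = 44 6f de 5a 84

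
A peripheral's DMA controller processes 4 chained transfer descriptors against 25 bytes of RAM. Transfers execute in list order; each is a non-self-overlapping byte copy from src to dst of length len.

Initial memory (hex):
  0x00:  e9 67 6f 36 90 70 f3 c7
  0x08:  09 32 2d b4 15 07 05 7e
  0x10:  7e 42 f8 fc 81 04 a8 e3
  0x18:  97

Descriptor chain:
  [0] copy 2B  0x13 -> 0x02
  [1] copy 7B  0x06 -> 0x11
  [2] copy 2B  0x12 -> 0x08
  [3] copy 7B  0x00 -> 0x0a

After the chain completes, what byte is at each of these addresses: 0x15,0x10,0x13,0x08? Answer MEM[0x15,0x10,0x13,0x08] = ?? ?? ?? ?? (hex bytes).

  after D0: wrote 2B at 0x02 = fc81
  after D1: wrote 7B at 0x11 = f3c709322db415
  after D2: wrote 2B at 0x08 = c709
  after D3: wrote 7B at 0x0a = e967fc819070f3
query mem[0x15]=0x2d, mem[0x10]=0xf3, mem[0x13]=0x09, mem[0x08]=0xc7

MEM[0x15,0x10,0x13,0x08] = 2d f3 09 c7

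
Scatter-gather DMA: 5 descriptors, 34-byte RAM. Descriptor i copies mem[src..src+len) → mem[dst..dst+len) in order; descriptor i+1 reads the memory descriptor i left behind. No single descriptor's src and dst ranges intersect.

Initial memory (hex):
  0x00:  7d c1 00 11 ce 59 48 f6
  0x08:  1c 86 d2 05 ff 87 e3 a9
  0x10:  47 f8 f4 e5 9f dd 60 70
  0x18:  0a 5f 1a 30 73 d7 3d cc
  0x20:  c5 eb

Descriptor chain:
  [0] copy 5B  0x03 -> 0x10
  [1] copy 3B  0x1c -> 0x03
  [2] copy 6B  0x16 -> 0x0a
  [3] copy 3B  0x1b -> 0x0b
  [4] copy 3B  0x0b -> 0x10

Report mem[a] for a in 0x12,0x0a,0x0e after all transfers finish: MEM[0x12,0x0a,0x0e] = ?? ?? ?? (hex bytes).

  after D0: wrote 5B at 0x10 = 11ce5948f6
  after D1: wrote 3B at 0x03 = 73d73d
  after D2: wrote 6B at 0x0a = 60700a5f1a30
  after D3: wrote 3B at 0x0b = 3073d7
  after D4: wrote 3B at 0x10 = 3073d7
query mem[0x12]=0xd7, mem[0x0a]=0x60, mem[0x0e]=0x1a

MEM[0x12,0x0a,0x0e] = d7 60 1a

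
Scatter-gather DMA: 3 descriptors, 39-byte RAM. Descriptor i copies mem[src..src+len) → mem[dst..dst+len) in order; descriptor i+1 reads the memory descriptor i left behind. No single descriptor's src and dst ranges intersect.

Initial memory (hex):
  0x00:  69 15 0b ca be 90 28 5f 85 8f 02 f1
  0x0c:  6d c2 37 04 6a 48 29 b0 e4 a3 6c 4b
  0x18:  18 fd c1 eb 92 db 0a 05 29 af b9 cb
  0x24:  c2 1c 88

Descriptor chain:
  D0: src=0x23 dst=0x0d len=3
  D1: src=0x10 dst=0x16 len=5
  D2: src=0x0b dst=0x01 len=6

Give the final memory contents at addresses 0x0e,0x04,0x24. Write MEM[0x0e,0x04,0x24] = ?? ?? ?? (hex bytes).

D0: mem[0x0d..0x0f] <- [cb c2 1c]
D1: mem[0x16..0x1a] <- [6a 48 29 b0 e4]
D2: mem[0x01..0x06] <- [f1 6d cb c2 1c 6a]
query mem[0x0e]=0xc2, mem[0x04]=0xc2, mem[0x24]=0xc2

MEM[0x0e,0x04,0x24] = c2 c2 c2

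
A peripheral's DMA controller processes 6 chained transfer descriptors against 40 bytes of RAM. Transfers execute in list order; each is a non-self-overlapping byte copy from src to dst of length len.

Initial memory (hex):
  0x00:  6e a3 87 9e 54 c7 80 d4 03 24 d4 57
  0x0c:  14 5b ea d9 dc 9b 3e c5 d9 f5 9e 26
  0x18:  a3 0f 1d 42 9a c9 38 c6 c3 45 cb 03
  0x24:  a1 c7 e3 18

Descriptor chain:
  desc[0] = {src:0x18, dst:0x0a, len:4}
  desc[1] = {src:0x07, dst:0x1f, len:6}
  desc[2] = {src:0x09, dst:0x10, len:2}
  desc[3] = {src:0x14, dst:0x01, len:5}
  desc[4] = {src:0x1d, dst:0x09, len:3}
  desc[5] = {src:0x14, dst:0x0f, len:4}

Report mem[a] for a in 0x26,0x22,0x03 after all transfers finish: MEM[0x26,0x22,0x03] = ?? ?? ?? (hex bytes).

D0: mem[0x0a..0x0d] <- [a3 0f 1d 42]
D1: mem[0x1f..0x24] <- [d4 03 24 a3 0f 1d]
D2: mem[0x10..0x11] <- [24 a3]
D3: mem[0x01..0x05] <- [d9 f5 9e 26 a3]
D4: mem[0x09..0x0b] <- [c9 38 d4]
D5: mem[0x0f..0x12] <- [d9 f5 9e 26]
query mem[0x26]=0xe3, mem[0x22]=0xa3, mem[0x03]=0x9e

MEM[0x26,0x22,0x03] = e3 a3 9e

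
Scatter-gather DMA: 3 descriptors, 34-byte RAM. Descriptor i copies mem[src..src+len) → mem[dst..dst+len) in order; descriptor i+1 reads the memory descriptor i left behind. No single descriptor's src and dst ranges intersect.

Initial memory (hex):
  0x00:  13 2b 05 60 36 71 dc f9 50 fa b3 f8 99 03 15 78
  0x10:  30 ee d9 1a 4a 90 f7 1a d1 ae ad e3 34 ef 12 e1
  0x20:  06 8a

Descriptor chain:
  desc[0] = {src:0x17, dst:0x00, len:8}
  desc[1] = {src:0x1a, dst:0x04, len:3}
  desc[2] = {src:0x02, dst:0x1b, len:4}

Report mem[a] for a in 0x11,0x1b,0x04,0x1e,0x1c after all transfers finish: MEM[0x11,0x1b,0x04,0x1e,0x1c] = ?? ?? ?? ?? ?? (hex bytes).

D0: mem[0x00..0x07] <- [1a d1 ae ad e3 34 ef 12]
D1: mem[0x04..0x06] <- [ad e3 34]
D2: mem[0x1b..0x1e] <- [ae ad ad e3]
query mem[0x11]=0xee, mem[0x1b]=0xae, mem[0x04]=0xad, mem[0x1e]=0xe3, mem[0x1c]=0xad

MEM[0x11,0x1b,0x04,0x1e,0x1c] = ee ae ad e3 ad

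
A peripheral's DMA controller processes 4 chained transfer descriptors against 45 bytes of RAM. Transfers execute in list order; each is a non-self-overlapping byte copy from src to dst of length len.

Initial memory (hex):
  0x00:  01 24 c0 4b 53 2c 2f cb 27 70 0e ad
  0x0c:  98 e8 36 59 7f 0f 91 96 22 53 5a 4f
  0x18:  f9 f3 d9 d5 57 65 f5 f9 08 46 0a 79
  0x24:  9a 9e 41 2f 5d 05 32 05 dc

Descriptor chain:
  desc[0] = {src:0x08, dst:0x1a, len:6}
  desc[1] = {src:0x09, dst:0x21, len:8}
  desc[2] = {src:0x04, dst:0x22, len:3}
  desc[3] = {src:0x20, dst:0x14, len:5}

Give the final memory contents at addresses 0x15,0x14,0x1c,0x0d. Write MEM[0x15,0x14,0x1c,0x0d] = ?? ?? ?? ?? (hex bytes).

MEM[0x15,0x14,0x1c,0x0d] = 70 08 0e e8

[0] 0x08->0x1a len=6 : 27 70 0e ad 98 e8
[1] 0x09->0x21 len=8 : 70 0e ad 98 e8 36 59 7f
[2] 0x04->0x22 len=3 : 53 2c 2f
[3] 0x20->0x14 len=5 : 08 70 53 2c 2f
query mem[0x15]=0x70, mem[0x14]=0x08, mem[0x1c]=0x0e, mem[0x0d]=0xe8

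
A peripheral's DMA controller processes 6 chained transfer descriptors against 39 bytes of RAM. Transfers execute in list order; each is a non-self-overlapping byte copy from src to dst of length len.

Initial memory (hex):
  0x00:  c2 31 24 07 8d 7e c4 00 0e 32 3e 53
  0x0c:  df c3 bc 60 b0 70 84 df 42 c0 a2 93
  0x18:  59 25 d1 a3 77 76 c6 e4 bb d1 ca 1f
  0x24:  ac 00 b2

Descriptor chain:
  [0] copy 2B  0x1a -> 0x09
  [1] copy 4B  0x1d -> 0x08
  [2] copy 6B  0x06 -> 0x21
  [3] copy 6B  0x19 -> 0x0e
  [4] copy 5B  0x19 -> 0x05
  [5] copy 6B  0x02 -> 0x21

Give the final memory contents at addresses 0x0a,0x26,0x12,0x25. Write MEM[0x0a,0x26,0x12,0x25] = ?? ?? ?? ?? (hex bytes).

MEM[0x0a,0x26,0x12,0x25] = e4 a3 76 d1

  after D0: wrote 2B at 0x09 = d1a3
  after D1: wrote 4B at 0x08 = 76c6e4bb
  after D2: wrote 6B at 0x21 = c40076c6e4bb
  after D3: wrote 6B at 0x0e = 25d1a37776c6
  after D4: wrote 5B at 0x05 = 25d1a37776
  after D5: wrote 6B at 0x21 = 24078d25d1a3
query mem[0x0a]=0xe4, mem[0x26]=0xa3, mem[0x12]=0x76, mem[0x25]=0xd1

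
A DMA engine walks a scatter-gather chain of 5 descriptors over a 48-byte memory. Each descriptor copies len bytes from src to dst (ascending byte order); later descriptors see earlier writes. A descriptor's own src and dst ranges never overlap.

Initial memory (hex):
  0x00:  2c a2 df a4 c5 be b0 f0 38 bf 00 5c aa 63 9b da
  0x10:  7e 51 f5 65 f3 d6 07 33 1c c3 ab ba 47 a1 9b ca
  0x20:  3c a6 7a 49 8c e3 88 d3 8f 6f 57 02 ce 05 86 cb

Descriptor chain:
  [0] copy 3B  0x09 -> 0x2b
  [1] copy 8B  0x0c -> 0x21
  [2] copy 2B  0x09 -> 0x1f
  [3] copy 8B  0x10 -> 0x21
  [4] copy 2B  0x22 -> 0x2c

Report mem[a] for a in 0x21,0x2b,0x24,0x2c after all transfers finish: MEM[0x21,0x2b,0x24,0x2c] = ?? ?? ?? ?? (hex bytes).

[0] 0x09->0x2b len=3 : bf 00 5c
[1] 0x0c->0x21 len=8 : aa 63 9b da 7e 51 f5 65
[2] 0x09->0x1f len=2 : bf 00
[3] 0x10->0x21 len=8 : 7e 51 f5 65 f3 d6 07 33
[4] 0x22->0x2c len=2 : 51 f5
query mem[0x21]=0x7e, mem[0x2b]=0xbf, mem[0x24]=0x65, mem[0x2c]=0x51

MEM[0x21,0x2b,0x24,0x2c] = 7e bf 65 51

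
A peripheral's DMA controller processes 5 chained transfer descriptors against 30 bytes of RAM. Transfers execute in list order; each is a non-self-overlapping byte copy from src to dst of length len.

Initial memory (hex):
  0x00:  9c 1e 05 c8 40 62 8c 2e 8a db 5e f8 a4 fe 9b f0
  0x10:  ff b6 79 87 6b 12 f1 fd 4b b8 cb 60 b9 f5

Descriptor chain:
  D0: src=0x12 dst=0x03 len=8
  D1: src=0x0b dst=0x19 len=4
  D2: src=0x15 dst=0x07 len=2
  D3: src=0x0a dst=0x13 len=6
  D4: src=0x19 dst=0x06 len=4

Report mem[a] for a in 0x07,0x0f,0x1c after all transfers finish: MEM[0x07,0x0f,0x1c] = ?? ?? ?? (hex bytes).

[0] 0x12->0x03 len=8 : 79 87 6b 12 f1 fd 4b b8
[1] 0x0b->0x19 len=4 : f8 a4 fe 9b
[2] 0x15->0x07 len=2 : 12 f1
[3] 0x0a->0x13 len=6 : b8 f8 a4 fe 9b f0
[4] 0x19->0x06 len=4 : f8 a4 fe 9b
query mem[0x07]=0xa4, mem[0x0f]=0xf0, mem[0x1c]=0x9b

MEM[0x07,0x0f,0x1c] = a4 f0 9b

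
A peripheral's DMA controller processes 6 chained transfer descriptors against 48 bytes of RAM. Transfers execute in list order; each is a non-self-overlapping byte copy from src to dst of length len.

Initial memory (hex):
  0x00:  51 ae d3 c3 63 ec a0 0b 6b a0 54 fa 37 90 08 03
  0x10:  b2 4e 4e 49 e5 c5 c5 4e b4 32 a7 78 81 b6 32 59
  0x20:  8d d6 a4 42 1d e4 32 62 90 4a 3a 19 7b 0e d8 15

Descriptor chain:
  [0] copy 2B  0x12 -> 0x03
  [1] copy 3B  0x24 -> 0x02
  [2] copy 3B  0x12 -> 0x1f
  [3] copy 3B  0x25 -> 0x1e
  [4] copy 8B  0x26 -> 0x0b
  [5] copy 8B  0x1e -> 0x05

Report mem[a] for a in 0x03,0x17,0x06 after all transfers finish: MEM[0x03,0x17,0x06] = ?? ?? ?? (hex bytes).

MEM[0x03,0x17,0x06] = e4 4e 32

[0] 0x12->0x03 len=2 : 4e 49
[1] 0x24->0x02 len=3 : 1d e4 32
[2] 0x12->0x1f len=3 : 4e 49 e5
[3] 0x25->0x1e len=3 : e4 32 62
[4] 0x26->0x0b len=8 : 32 62 90 4a 3a 19 7b 0e
[5] 0x1e->0x05 len=8 : e4 32 62 e5 a4 42 1d e4
query mem[0x03]=0xe4, mem[0x17]=0x4e, mem[0x06]=0x32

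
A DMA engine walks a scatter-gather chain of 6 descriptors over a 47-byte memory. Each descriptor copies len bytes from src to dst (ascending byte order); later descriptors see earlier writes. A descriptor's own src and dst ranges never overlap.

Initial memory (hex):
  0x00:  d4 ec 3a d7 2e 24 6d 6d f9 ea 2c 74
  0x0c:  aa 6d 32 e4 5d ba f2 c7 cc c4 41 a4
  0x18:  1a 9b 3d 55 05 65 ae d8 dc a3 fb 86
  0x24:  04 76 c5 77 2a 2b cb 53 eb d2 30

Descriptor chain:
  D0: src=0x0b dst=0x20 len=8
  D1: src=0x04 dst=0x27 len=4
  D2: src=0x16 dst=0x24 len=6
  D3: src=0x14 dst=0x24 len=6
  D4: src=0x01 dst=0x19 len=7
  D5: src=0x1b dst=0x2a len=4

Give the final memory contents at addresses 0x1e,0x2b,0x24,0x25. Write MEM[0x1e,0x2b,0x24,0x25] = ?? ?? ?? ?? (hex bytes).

#0 dst[0x20+8] := {0x74,0xaa,0x6d,0x32,0xe4,0x5d,0xba,0xf2}
#1 dst[0x27+4] := {0x2e,0x24,0x6d,0x6d}
#2 dst[0x24+6] := {0x41,0xa4,0x1a,0x9b,0x3d,0x55}
#3 dst[0x24+6] := {0xcc,0xc4,0x41,0xa4,0x1a,0x9b}
#4 dst[0x19+7] := {0xec,0x3a,0xd7,0x2e,0x24,0x6d,0x6d}
#5 dst[0x2a+4] := {0xd7,0x2e,0x24,0x6d}
query mem[0x1e]=0x6d, mem[0x2b]=0x2e, mem[0x24]=0xcc, mem[0x25]=0xc4

MEM[0x1e,0x2b,0x24,0x25] = 6d 2e cc c4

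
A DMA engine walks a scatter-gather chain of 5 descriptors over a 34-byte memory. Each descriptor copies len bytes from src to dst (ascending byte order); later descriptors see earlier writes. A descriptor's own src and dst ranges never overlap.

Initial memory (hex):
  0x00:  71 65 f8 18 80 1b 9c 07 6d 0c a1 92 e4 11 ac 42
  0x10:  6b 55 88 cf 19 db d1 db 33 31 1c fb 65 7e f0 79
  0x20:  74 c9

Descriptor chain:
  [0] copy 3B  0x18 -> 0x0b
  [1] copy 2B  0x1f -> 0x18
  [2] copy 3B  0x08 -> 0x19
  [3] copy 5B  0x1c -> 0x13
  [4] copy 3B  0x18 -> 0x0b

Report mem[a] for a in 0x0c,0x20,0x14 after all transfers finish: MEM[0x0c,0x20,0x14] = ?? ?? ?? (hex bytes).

MEM[0x0c,0x20,0x14] = 6d 74 7e

  after D0: wrote 3B at 0x0b = 33311c
  after D1: wrote 2B at 0x18 = 7974
  after D2: wrote 3B at 0x19 = 6d0ca1
  after D3: wrote 5B at 0x13 = 657ef07974
  after D4: wrote 3B at 0x0b = 796d0c
query mem[0x0c]=0x6d, mem[0x20]=0x74, mem[0x14]=0x7e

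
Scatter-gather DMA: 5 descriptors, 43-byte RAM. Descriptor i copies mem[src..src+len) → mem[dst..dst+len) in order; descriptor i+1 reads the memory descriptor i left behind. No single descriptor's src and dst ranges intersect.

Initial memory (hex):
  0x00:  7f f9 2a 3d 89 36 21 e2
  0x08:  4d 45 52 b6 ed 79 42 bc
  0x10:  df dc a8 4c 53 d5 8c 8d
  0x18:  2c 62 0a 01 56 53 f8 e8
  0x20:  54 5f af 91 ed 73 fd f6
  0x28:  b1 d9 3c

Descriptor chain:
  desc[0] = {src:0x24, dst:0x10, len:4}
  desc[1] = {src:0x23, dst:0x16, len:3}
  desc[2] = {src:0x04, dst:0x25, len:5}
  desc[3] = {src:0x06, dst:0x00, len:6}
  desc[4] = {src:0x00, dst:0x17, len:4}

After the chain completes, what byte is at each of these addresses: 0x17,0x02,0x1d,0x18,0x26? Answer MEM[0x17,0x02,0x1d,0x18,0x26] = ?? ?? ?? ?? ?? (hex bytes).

MEM[0x17,0x02,0x1d,0x18,0x26] = 21 4d 53 e2 36

#0 dst[0x10+4] := {0xed,0x73,0xfd,0xf6}
#1 dst[0x16+3] := {0x91,0xed,0x73}
#2 dst[0x25+5] := {0x89,0x36,0x21,0xe2,0x4d}
#3 dst[0x00+6] := {0x21,0xe2,0x4d,0x45,0x52,0xb6}
#4 dst[0x17+4] := {0x21,0xe2,0x4d,0x45}
query mem[0x17]=0x21, mem[0x02]=0x4d, mem[0x1d]=0x53, mem[0x18]=0xe2, mem[0x26]=0x36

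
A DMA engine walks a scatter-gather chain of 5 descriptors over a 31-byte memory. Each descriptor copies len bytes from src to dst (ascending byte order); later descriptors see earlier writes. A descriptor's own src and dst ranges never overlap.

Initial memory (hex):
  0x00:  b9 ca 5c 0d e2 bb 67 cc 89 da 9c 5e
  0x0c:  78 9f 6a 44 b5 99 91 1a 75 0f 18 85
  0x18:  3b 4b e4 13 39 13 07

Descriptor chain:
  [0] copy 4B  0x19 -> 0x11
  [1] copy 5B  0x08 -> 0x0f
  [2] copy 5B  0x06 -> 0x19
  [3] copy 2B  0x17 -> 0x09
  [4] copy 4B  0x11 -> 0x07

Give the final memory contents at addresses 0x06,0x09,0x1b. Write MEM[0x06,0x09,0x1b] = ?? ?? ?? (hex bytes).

[0] 0x19->0x11 len=4 : 4b e4 13 39
[1] 0x08->0x0f len=5 : 89 da 9c 5e 78
[2] 0x06->0x19 len=5 : 67 cc 89 da 9c
[3] 0x17->0x09 len=2 : 85 3b
[4] 0x11->0x07 len=4 : 9c 5e 78 39
query mem[0x06]=0x67, mem[0x09]=0x78, mem[0x1b]=0x89

MEM[0x06,0x09,0x1b] = 67 78 89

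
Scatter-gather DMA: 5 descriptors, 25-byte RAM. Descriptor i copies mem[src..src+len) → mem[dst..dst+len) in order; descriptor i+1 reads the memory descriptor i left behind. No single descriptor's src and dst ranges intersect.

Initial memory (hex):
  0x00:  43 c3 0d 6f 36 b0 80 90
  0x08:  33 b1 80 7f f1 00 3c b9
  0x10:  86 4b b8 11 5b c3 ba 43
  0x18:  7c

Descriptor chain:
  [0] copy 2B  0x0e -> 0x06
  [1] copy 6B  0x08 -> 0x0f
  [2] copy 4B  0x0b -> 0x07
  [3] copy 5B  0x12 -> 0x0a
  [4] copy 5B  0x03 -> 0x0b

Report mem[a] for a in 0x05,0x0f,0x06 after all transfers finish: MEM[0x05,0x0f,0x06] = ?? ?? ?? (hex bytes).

MEM[0x05,0x0f,0x06] = b0 7f 3c

[0] 0x0e->0x06 len=2 : 3c b9
[1] 0x08->0x0f len=6 : 33 b1 80 7f f1 00
[2] 0x0b->0x07 len=4 : 7f f1 00 3c
[3] 0x12->0x0a len=5 : 7f f1 00 c3 ba
[4] 0x03->0x0b len=5 : 6f 36 b0 3c 7f
query mem[0x05]=0xb0, mem[0x0f]=0x7f, mem[0x06]=0x3c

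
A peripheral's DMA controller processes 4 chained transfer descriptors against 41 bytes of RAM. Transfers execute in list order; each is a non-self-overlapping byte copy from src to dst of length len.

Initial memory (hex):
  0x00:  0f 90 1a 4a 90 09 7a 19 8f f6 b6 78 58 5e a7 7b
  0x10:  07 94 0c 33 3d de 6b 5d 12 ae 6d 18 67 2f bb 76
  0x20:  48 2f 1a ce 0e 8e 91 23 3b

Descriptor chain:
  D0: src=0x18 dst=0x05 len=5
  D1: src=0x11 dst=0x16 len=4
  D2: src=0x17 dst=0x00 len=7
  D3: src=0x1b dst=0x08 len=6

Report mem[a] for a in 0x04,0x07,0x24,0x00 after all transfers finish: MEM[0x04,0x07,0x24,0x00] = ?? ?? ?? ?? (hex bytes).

MEM[0x04,0x07,0x24,0x00] = 18 6d 0e 0c

#0 dst[0x05+5] := {0x12,0xae,0x6d,0x18,0x67}
#1 dst[0x16+4] := {0x94,0x0c,0x33,0x3d}
#2 dst[0x00+7] := {0x0c,0x33,0x3d,0x6d,0x18,0x67,0x2f}
#3 dst[0x08+6] := {0x18,0x67,0x2f,0xbb,0x76,0x48}
query mem[0x04]=0x18, mem[0x07]=0x6d, mem[0x24]=0x0e, mem[0x00]=0x0c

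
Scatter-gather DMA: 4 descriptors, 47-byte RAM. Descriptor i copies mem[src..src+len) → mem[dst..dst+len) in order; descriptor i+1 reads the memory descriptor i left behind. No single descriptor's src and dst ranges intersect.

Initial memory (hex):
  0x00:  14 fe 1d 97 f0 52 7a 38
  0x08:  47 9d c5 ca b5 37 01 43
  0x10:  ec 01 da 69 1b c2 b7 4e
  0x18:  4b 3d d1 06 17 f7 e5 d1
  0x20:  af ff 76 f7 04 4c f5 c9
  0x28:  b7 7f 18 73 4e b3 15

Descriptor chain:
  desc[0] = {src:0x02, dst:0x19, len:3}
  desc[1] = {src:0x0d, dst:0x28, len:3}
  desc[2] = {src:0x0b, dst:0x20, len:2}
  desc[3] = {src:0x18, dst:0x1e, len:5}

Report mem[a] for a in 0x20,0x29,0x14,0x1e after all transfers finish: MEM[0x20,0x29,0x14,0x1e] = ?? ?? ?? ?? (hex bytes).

  after D0: wrote 3B at 0x19 = 1d97f0
  after D1: wrote 3B at 0x28 = 370143
  after D2: wrote 2B at 0x20 = cab5
  after D3: wrote 5B at 0x1e = 4b1d97f017
query mem[0x20]=0x97, mem[0x29]=0x01, mem[0x14]=0x1b, mem[0x1e]=0x4b

MEM[0x20,0x29,0x14,0x1e] = 97 01 1b 4b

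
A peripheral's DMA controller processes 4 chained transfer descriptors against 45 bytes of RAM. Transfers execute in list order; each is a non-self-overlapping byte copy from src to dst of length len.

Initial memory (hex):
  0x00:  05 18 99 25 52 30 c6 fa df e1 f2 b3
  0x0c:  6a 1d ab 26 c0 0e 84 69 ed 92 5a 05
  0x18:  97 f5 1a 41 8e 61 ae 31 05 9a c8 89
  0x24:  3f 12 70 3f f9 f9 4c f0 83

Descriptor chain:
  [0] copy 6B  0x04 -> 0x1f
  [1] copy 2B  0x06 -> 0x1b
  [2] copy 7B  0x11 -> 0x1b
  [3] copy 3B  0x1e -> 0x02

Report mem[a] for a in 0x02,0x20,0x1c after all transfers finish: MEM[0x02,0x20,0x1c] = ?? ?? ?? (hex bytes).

MEM[0x02,0x20,0x1c] = ed 5a 84

#0 dst[0x1f+6] := {0x52,0x30,0xc6,0xfa,0xdf,0xe1}
#1 dst[0x1b+2] := {0xc6,0xfa}
#2 dst[0x1b+7] := {0x0e,0x84,0x69,0xed,0x92,0x5a,0x05}
#3 dst[0x02+3] := {0xed,0x92,0x5a}
query mem[0x02]=0xed, mem[0x20]=0x5a, mem[0x1c]=0x84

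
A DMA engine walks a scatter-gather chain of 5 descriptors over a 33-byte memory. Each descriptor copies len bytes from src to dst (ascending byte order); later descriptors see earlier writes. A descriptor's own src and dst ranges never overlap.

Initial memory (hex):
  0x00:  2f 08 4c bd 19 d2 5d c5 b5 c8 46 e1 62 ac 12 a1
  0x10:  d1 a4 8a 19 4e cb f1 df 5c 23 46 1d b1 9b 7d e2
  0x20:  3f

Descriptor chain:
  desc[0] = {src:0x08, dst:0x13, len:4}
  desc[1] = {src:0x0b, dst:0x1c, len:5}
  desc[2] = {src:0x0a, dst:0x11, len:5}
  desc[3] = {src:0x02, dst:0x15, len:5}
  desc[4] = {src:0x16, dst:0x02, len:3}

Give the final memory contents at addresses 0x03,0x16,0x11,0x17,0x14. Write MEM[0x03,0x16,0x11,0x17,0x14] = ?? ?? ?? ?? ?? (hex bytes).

MEM[0x03,0x16,0x11,0x17,0x14] = 19 bd 46 19 ac

D0: mem[0x13..0x16] <- [b5 c8 46 e1]
D1: mem[0x1c..0x20] <- [e1 62 ac 12 a1]
D2: mem[0x11..0x15] <- [46 e1 62 ac 12]
D3: mem[0x15..0x19] <- [4c bd 19 d2 5d]
D4: mem[0x02..0x04] <- [bd 19 d2]
query mem[0x03]=0x19, mem[0x16]=0xbd, mem[0x11]=0x46, mem[0x17]=0x19, mem[0x14]=0xac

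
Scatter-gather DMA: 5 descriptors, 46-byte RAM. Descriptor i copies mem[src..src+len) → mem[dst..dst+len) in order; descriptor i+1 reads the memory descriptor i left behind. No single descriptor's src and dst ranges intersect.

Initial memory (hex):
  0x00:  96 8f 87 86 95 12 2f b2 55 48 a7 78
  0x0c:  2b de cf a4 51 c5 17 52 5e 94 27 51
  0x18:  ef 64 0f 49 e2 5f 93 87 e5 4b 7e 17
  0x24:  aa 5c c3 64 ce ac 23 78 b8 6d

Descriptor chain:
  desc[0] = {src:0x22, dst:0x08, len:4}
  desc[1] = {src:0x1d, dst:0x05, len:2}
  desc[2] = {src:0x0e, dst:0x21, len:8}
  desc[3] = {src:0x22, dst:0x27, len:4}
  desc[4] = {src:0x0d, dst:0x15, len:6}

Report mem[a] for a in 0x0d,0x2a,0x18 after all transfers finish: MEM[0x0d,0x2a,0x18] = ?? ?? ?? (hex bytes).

MEM[0x0d,0x2a,0x18] = de 17 51

[0] 0x22->0x08 len=4 : 7e 17 aa 5c
[1] 0x1d->0x05 len=2 : 5f 93
[2] 0x0e->0x21 len=8 : cf a4 51 c5 17 52 5e 94
[3] 0x22->0x27 len=4 : a4 51 c5 17
[4] 0x0d->0x15 len=6 : de cf a4 51 c5 17
query mem[0x0d]=0xde, mem[0x2a]=0x17, mem[0x18]=0x51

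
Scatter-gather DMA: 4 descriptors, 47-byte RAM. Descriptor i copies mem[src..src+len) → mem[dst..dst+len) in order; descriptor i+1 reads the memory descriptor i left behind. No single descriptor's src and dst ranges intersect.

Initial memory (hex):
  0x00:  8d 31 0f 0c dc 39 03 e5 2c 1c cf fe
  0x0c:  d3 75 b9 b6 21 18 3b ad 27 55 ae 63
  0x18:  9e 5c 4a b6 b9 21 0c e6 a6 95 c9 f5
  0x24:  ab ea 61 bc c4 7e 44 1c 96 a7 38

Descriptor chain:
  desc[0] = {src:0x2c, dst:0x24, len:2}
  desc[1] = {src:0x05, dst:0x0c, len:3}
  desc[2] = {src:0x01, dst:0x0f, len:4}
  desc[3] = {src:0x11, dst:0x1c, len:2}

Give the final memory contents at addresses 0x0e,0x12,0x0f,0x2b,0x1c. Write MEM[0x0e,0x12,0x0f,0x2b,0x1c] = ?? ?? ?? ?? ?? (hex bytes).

  after D0: wrote 2B at 0x24 = 96a7
  after D1: wrote 3B at 0x0c = 3903e5
  after D2: wrote 4B at 0x0f = 310f0cdc
  after D3: wrote 2B at 0x1c = 0cdc
query mem[0x0e]=0xe5, mem[0x12]=0xdc, mem[0x0f]=0x31, mem[0x2b]=0x1c, mem[0x1c]=0x0c

MEM[0x0e,0x12,0x0f,0x2b,0x1c] = e5 dc 31 1c 0c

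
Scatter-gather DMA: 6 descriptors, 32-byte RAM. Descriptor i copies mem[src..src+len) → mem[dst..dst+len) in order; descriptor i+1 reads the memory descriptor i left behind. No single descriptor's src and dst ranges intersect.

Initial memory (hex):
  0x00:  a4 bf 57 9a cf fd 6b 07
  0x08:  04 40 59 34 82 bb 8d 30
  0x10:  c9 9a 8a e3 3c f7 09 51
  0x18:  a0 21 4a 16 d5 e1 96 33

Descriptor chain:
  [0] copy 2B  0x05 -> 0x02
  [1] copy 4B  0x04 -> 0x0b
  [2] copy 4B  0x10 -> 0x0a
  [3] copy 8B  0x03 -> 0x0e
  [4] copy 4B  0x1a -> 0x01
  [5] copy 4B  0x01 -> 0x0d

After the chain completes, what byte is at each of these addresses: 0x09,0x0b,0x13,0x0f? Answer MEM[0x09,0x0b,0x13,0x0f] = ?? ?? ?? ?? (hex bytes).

MEM[0x09,0x0b,0x13,0x0f] = 40 9a 04 d5

D0: mem[0x02..0x03] <- [fd 6b]
D1: mem[0x0b..0x0e] <- [cf fd 6b 07]
D2: mem[0x0a..0x0d] <- [c9 9a 8a e3]
D3: mem[0x0e..0x15] <- [6b cf fd 6b 07 04 40 c9]
D4: mem[0x01..0x04] <- [4a 16 d5 e1]
D5: mem[0x0d..0x10] <- [4a 16 d5 e1]
query mem[0x09]=0x40, mem[0x0b]=0x9a, mem[0x13]=0x04, mem[0x0f]=0xd5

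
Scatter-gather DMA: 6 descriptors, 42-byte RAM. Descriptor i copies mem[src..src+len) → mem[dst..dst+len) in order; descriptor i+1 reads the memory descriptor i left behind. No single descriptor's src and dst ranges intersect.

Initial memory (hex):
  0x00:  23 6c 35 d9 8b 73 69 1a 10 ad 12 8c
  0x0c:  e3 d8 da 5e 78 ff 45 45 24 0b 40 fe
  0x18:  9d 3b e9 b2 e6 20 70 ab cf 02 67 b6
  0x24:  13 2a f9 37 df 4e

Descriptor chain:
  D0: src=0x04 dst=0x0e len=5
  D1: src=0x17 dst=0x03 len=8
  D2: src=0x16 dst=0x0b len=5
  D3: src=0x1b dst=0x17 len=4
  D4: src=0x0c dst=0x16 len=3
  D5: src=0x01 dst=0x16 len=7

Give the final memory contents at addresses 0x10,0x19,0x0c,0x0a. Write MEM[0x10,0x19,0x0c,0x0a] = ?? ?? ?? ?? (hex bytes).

D0: mem[0x0e..0x12] <- [8b 73 69 1a 10]
D1: mem[0x03..0x0a] <- [fe 9d 3b e9 b2 e6 20 70]
D2: mem[0x0b..0x0f] <- [40 fe 9d 3b e9]
D3: mem[0x17..0x1a] <- [b2 e6 20 70]
D4: mem[0x16..0x18] <- [fe 9d 3b]
D5: mem[0x16..0x1c] <- [6c 35 fe 9d 3b e9 b2]
query mem[0x10]=0x69, mem[0x19]=0x9d, mem[0x0c]=0xfe, mem[0x0a]=0x70

MEM[0x10,0x19,0x0c,0x0a] = 69 9d fe 70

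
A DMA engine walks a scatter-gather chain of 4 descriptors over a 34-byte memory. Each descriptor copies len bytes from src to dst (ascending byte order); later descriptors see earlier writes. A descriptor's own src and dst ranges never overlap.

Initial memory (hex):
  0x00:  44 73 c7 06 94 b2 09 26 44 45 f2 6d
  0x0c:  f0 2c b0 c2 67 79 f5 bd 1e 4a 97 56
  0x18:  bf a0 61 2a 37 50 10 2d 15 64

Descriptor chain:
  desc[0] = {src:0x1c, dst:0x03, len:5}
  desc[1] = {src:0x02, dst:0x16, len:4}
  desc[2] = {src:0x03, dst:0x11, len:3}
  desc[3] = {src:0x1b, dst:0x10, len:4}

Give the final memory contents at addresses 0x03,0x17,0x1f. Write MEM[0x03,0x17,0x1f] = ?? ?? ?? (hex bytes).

#0 dst[0x03+5] := {0x37,0x50,0x10,0x2d,0x15}
#1 dst[0x16+4] := {0xc7,0x37,0x50,0x10}
#2 dst[0x11+3] := {0x37,0x50,0x10}
#3 dst[0x10+4] := {0x2a,0x37,0x50,0x10}
query mem[0x03]=0x37, mem[0x17]=0x37, mem[0x1f]=0x2d

MEM[0x03,0x17,0x1f] = 37 37 2d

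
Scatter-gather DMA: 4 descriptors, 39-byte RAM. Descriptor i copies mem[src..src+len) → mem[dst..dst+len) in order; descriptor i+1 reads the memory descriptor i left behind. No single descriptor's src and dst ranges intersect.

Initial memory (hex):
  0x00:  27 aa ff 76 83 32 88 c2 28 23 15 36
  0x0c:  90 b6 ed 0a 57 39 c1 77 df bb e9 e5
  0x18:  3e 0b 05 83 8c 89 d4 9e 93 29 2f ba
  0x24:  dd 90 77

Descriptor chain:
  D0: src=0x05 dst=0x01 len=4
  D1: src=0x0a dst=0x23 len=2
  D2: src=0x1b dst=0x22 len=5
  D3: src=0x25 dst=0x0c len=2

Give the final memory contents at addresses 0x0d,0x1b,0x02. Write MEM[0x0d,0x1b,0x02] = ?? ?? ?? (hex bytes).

[0] 0x05->0x01 len=4 : 32 88 c2 28
[1] 0x0a->0x23 len=2 : 15 36
[2] 0x1b->0x22 len=5 : 83 8c 89 d4 9e
[3] 0x25->0x0c len=2 : d4 9e
query mem[0x0d]=0x9e, mem[0x1b]=0x83, mem[0x02]=0x88

MEM[0x0d,0x1b,0x02] = 9e 83 88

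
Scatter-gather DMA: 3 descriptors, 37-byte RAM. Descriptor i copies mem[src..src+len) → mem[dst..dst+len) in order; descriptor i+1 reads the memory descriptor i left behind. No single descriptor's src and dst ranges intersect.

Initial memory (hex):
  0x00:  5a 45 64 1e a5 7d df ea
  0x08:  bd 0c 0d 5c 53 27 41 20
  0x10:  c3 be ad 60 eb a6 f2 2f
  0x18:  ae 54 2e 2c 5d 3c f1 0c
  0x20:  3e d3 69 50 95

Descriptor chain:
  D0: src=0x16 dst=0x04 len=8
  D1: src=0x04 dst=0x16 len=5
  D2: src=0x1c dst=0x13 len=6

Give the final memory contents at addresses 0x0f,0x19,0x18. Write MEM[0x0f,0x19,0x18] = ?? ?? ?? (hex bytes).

MEM[0x0f,0x19,0x18] = 20 54 d3

#0 dst[0x04+8] := {0xf2,0x2f,0xae,0x54,0x2e,0x2c,0x5d,0x3c}
#1 dst[0x16+5] := {0xf2,0x2f,0xae,0x54,0x2e}
#2 dst[0x13+6] := {0x5d,0x3c,0xf1,0x0c,0x3e,0xd3}
query mem[0x0f]=0x20, mem[0x19]=0x54, mem[0x18]=0xd3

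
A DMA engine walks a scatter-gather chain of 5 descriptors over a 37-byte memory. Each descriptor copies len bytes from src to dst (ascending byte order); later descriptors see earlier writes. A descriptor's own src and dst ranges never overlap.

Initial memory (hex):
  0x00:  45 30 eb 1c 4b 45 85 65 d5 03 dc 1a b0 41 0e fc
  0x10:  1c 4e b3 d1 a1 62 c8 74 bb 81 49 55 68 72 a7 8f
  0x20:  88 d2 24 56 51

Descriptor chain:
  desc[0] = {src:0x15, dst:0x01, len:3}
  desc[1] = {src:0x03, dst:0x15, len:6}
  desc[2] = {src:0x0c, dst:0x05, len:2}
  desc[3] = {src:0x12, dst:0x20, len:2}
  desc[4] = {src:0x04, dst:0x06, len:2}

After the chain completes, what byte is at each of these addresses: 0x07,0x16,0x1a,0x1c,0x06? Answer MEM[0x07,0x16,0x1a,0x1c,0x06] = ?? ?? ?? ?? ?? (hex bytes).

MEM[0x07,0x16,0x1a,0x1c,0x06] = b0 4b d5 68 4b

D0: mem[0x01..0x03] <- [62 c8 74]
D1: mem[0x15..0x1a] <- [74 4b 45 85 65 d5]
D2: mem[0x05..0x06] <- [b0 41]
D3: mem[0x20..0x21] <- [b3 d1]
D4: mem[0x06..0x07] <- [4b b0]
query mem[0x07]=0xb0, mem[0x16]=0x4b, mem[0x1a]=0xd5, mem[0x1c]=0x68, mem[0x06]=0x4b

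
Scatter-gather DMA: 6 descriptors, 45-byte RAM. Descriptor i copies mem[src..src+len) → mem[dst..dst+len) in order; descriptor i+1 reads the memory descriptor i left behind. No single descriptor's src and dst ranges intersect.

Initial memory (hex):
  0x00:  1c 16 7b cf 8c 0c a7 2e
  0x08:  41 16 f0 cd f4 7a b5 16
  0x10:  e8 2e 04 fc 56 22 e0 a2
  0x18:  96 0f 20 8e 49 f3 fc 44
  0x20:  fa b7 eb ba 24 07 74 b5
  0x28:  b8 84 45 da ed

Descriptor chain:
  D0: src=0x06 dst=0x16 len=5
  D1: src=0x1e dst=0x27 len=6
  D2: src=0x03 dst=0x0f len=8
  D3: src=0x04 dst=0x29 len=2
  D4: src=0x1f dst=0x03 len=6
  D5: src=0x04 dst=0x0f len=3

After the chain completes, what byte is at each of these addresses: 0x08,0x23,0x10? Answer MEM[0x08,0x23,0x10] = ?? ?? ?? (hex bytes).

#0 dst[0x16+5] := {0xa7,0x2e,0x41,0x16,0xf0}
#1 dst[0x27+6] := {0xfc,0x44,0xfa,0xb7,0xeb,0xba}
#2 dst[0x0f+8] := {0xcf,0x8c,0x0c,0xa7,0x2e,0x41,0x16,0xf0}
#3 dst[0x29+2] := {0x8c,0x0c}
#4 dst[0x03+6] := {0x44,0xfa,0xb7,0xeb,0xba,0x24}
#5 dst[0x0f+3] := {0xfa,0xb7,0xeb}
query mem[0x08]=0x24, mem[0x23]=0xba, mem[0x10]=0xb7

MEM[0x08,0x23,0x10] = 24 ba b7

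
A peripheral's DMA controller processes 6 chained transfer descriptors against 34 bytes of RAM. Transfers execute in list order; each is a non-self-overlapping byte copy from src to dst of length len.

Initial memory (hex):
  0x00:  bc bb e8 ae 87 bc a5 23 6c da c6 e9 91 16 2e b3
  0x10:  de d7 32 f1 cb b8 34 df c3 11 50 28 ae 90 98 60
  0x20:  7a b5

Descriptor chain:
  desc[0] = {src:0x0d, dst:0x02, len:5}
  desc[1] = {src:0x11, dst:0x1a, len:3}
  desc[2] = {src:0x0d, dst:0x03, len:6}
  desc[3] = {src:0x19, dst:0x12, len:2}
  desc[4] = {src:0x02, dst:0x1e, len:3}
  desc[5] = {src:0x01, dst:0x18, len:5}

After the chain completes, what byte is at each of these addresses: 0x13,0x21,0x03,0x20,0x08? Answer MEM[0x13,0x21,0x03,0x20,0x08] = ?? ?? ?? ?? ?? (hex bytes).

MEM[0x13,0x21,0x03,0x20,0x08] = d7 b5 16 2e 32

[0] 0x0d->0x02 len=5 : 16 2e b3 de d7
[1] 0x11->0x1a len=3 : d7 32 f1
[2] 0x0d->0x03 len=6 : 16 2e b3 de d7 32
[3] 0x19->0x12 len=2 : 11 d7
[4] 0x02->0x1e len=3 : 16 16 2e
[5] 0x01->0x18 len=5 : bb 16 16 2e b3
query mem[0x13]=0xd7, mem[0x21]=0xb5, mem[0x03]=0x16, mem[0x20]=0x2e, mem[0x08]=0x32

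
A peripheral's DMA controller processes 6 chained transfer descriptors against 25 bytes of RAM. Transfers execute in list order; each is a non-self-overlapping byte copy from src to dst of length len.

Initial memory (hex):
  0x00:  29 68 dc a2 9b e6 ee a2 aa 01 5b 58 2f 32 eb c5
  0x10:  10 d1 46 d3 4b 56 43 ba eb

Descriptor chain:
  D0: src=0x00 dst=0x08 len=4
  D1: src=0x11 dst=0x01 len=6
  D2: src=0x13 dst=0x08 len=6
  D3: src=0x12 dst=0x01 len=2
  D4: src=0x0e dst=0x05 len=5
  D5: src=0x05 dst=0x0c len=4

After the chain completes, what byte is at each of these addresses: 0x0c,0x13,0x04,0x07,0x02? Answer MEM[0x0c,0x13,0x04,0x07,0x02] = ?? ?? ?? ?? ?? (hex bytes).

MEM[0x0c,0x13,0x04,0x07,0x02] = eb d3 4b 10 d3

D0: mem[0x08..0x0b] <- [29 68 dc a2]
D1: mem[0x01..0x06] <- [d1 46 d3 4b 56 43]
D2: mem[0x08..0x0d] <- [d3 4b 56 43 ba eb]
D3: mem[0x01..0x02] <- [46 d3]
D4: mem[0x05..0x09] <- [eb c5 10 d1 46]
D5: mem[0x0c..0x0f] <- [eb c5 10 d1]
query mem[0x0c]=0xeb, mem[0x13]=0xd3, mem[0x04]=0x4b, mem[0x07]=0x10, mem[0x02]=0xd3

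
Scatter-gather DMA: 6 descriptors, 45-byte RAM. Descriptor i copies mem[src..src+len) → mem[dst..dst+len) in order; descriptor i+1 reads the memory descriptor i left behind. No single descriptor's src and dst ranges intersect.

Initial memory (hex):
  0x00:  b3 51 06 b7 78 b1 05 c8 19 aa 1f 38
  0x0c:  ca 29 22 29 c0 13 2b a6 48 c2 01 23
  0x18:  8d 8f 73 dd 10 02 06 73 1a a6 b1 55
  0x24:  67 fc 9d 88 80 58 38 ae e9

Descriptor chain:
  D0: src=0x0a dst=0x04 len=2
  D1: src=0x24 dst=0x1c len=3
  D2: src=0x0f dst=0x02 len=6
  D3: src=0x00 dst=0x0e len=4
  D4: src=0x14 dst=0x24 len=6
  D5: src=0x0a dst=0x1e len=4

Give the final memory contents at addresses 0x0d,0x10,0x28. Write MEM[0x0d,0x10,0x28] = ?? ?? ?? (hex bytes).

  after D0: wrote 2B at 0x04 = 1f38
  after D1: wrote 3B at 0x1c = 67fc9d
  after D2: wrote 6B at 0x02 = 29c0132ba648
  after D3: wrote 4B at 0x0e = b35129c0
  after D4: wrote 6B at 0x24 = 48c201238d8f
  after D5: wrote 4B at 0x1e = 1f38ca29
query mem[0x0d]=0x29, mem[0x10]=0x29, mem[0x28]=0x8d

MEM[0x0d,0x10,0x28] = 29 29 8d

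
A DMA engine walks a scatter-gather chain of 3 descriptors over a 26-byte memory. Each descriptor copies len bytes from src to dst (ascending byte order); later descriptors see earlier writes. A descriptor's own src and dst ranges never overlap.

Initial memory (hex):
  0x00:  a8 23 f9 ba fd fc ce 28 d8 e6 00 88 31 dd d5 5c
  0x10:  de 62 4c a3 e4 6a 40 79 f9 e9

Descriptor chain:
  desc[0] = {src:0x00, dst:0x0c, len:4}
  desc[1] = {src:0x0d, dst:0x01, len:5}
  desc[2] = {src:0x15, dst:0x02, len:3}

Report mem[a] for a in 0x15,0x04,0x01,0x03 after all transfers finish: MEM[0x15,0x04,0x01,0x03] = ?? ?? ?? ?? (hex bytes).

  after D0: wrote 4B at 0x0c = a823f9ba
  after D1: wrote 5B at 0x01 = 23f9bade62
  after D2: wrote 3B at 0x02 = 6a4079
query mem[0x15]=0x6a, mem[0x04]=0x79, mem[0x01]=0x23, mem[0x03]=0x40

MEM[0x15,0x04,0x01,0x03] = 6a 79 23 40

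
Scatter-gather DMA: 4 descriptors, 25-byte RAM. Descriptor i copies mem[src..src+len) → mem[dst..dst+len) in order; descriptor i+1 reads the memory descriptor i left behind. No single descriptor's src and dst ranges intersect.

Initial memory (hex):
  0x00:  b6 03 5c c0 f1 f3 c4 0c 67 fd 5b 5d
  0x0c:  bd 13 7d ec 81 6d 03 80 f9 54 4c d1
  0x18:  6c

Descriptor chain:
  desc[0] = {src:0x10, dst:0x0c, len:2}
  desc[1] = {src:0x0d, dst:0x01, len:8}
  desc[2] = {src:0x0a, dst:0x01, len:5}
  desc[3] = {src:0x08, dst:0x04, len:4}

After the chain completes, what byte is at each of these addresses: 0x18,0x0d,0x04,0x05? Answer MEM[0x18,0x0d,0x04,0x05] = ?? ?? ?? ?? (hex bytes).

MEM[0x18,0x0d,0x04,0x05] = 6c 6d f9 fd

  after D0: wrote 2B at 0x0c = 816d
  after D1: wrote 8B at 0x01 = 6d7dec816d0380f9
  after D2: wrote 5B at 0x01 = 5b5d816d7d
  after D3: wrote 4B at 0x04 = f9fd5b5d
query mem[0x18]=0x6c, mem[0x0d]=0x6d, mem[0x04]=0xf9, mem[0x05]=0xfd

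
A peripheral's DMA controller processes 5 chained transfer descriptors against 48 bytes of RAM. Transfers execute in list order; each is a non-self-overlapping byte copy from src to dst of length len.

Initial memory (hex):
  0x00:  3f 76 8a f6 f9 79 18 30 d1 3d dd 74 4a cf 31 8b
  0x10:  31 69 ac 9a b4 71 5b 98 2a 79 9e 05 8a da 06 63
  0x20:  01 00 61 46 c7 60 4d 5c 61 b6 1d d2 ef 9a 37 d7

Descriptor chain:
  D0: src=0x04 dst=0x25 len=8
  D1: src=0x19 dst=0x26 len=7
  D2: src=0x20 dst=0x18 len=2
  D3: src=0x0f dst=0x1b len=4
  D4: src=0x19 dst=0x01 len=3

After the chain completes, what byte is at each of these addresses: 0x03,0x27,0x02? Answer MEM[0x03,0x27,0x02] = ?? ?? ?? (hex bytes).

MEM[0x03,0x27,0x02] = 8b 9e 9e

[0] 0x04->0x25 len=8 : f9 79 18 30 d1 3d dd 74
[1] 0x19->0x26 len=7 : 79 9e 05 8a da 06 63
[2] 0x20->0x18 len=2 : 01 00
[3] 0x0f->0x1b len=4 : 8b 31 69 ac
[4] 0x19->0x01 len=3 : 00 9e 8b
query mem[0x03]=0x8b, mem[0x27]=0x9e, mem[0x02]=0x9e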